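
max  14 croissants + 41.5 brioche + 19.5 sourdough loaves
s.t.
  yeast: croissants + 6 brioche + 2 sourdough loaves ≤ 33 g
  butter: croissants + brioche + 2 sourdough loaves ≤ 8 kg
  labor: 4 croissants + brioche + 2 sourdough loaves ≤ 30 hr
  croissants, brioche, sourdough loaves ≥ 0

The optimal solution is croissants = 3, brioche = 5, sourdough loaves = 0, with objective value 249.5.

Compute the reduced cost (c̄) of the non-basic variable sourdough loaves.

-8.5

Binding: yeast and butter. Non-binding: labor (13 unused).
Slack constraints have shadow price 0 (complementary slackness).
From A_Bᵀ y = c: 1·y_yeast + 1·y_butter = 14; 6·y_yeast + 1·y_butter = 41.5.
Solving: y_yeast = 5.5, y_butter = 8.5.
Reduced cost of sourdough loaves: c₃ − yᵀa₃ = 19.5 − (5.5·2 + 8.5·2) = 19.5 − 28 = -8.5.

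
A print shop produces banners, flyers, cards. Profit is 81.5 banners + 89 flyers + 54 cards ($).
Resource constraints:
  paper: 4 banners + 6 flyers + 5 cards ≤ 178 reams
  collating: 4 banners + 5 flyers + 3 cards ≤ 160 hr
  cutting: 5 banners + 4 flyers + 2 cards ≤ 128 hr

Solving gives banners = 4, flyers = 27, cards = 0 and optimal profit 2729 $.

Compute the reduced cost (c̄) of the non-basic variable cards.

-7.5

Binding: paper and cutting. Non-binding: collating (9 unused).
Slack constraints have shadow price 0 (complementary slackness).
Dual feasibility on the basic columns requires 4·y_paper + 5·y_cutting = 81.5, 6·y_paper + 4·y_cutting = 89.
→ y_paper = 8.5 and y_cutting = 9.5.
Reduced cost of cards: c₃ − yᵀa₃ = 54 − (8.5·5 + 9.5·2) = 54 − 61.5 = -7.5.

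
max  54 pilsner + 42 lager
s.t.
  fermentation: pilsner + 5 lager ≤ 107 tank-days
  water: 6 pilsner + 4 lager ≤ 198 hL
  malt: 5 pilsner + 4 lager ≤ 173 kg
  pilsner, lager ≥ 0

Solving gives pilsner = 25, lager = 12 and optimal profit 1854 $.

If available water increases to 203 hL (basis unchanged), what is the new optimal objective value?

1861.5

At the optimum: fermentation uses 85 of 107 (slack = 22); water uses 198 of 198 (binding); malt uses 173 of 173 (binding).
Since fermentation is not tight, its dual is 0.
The binding rows give the dual system: 6·y_water + 5·y_malt = 54 and 4·y_water + 4·y_malt = 42.
→ y_water = 1.5 and y_malt = 9.
Δz = y_water·Δb = 1.5 × (5) = 7.5, so new z* = 1854 + 7.5 = 1861.5.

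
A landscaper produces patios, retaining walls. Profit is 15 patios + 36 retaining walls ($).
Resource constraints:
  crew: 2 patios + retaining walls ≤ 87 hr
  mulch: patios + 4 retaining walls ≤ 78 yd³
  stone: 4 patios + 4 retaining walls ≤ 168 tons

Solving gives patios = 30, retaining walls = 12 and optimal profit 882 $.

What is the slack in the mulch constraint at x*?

mulch used = 1·30 + 4·12 = 78; slack = 78 − 78 = 0.

0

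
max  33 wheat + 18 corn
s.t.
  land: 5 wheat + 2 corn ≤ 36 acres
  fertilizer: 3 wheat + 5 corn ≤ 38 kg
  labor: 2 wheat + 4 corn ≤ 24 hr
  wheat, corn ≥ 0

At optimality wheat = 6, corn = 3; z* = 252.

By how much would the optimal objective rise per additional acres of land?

Binding: land and labor. Non-binding: fertilizer (5 unused).
Slack constraints have shadow price 0 (complementary slackness).
The binding rows give the dual system: 5·y_land + 2·y_labor = 33 and 2·y_land + 4·y_labor = 18.
Solving: y_land = 6, y_labor = 1.5.
Shadow price of land = 6.

6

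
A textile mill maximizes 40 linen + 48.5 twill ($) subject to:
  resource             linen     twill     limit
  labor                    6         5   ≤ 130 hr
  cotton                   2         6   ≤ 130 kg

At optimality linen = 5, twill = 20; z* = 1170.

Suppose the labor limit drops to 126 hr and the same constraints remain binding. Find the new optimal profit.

Both labor and cotton are binding at x*.
The binding rows give the dual system: 6·y_labor + 2·y_cotton = 40 and 5·y_labor + 6·y_cotton = 48.5.
Solving: y_labor = 5.5, y_cotton = 3.5.
Δz = y_labor·Δb = 5.5 × (-4) = -22, so new z* = 1170 − 22 = 1148.

1148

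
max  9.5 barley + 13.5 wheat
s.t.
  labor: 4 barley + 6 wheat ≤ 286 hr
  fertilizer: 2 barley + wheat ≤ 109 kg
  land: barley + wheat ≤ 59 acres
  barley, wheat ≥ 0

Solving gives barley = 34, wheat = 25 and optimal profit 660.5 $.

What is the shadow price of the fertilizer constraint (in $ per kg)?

0

Check each constraint at x*: labor 286/286 (tight); fertilizer 93/109 (slack 16); land 59/59 (tight).
Slack constraints have shadow price 0 (complementary slackness).
Dual feasibility on the basic columns requires 4·y_labor + 1·y_land = 9.5, 6·y_labor + 1·y_land = 13.5.
This yields shadow prices y_labor = 2, y_land = 1.5.
Shadow price of fertilizer = 0.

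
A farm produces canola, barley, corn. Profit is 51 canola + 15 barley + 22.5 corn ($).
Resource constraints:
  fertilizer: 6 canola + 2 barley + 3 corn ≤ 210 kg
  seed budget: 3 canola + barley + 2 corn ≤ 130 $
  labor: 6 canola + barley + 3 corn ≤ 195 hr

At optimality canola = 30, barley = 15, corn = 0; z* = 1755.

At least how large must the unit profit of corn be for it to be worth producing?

25.5

At the optimum: fertilizer uses 210 of 210 (binding); seed budget uses 105 of 130 (slack = 25); labor uses 195 of 195 (binding).
Since seed budget is not tight, its dual is 0.
The binding rows give the dual system: 6·y_fertilizer + 6·y_labor = 51 and 2·y_fertilizer + 1·y_labor = 15.
This yields shadow prices y_fertilizer = 6.5, y_labor = 2.
corn enters the basis when its profit ≥ yᵀa₃ = 6.5·3 + 2·3 = 25.5.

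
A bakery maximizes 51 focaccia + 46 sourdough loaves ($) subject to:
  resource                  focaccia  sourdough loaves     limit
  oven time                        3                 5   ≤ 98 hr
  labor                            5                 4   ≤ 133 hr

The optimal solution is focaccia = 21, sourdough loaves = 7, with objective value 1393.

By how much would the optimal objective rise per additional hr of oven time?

2

Both oven time and labor are binding at x*.
The binding rows give the dual system: 3·y_oven time + 5·y_labor = 51 and 5·y_oven time + 4·y_labor = 46.
→ y_oven time = 2 and y_labor = 9.
Shadow price of oven time = 2.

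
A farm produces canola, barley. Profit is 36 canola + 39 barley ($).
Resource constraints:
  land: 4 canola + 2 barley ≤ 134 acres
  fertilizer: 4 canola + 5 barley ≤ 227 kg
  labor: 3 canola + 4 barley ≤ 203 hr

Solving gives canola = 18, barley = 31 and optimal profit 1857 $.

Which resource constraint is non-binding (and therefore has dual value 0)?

land: 134/134 (binding)
fertilizer: 227/227 (binding)
labor: 178/203 (slack 25)
By complementary slackness, a constraint with positive slack has shadow price 0 → labor.

labor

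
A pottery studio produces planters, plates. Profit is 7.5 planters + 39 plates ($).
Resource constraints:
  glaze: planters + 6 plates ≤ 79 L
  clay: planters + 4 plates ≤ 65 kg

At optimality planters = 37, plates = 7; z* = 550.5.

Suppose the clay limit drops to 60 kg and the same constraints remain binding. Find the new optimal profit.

535.5

Both glaze and clay are binding at x*.
Dual feasibility on the basic columns requires 1·y_glaze + 1·y_clay = 7.5, 6·y_glaze + 4·y_clay = 39.
This yields shadow prices y_glaze = 4.5, y_clay = 3.
Δz = y_clay·Δb = 3 × (-5) = -15, so new z* = 550.5 − 15 = 535.5.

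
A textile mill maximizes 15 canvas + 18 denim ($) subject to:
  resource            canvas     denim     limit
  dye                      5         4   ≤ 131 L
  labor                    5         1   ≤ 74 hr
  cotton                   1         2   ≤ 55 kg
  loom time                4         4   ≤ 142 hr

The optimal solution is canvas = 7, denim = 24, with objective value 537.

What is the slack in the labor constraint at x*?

labor used = 5·7 + 1·24 = 59; slack = 74 − 59 = 15.

15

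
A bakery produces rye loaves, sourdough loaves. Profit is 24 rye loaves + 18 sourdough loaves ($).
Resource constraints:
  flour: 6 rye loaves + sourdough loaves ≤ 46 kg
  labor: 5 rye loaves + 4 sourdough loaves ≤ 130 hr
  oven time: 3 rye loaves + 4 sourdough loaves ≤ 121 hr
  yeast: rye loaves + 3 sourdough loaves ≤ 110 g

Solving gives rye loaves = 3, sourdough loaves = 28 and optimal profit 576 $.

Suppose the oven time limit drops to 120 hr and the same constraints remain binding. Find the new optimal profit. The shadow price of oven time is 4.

Δb = -1, so new z* = 576 + (4)·(-1) = 576 − 4 = 572.

572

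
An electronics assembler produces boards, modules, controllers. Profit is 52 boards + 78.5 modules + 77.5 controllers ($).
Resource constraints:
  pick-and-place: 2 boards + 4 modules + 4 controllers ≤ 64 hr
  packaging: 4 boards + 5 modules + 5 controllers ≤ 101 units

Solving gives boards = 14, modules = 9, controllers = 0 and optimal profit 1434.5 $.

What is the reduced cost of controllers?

Both pick-and-place and packaging are binding at x*.
From A_Bᵀ y = c: 2·y_pick-and-place + 4·y_packaging = 52; 4·y_pick-and-place + 5·y_packaging = 78.5.
This yields shadow prices y_pick-and-place = 9, y_packaging = 8.5.
Reduced cost of controllers: c₃ − yᵀa₃ = 77.5 − (9·4 + 8.5·5) = 77.5 − 78.5 = -1.

-1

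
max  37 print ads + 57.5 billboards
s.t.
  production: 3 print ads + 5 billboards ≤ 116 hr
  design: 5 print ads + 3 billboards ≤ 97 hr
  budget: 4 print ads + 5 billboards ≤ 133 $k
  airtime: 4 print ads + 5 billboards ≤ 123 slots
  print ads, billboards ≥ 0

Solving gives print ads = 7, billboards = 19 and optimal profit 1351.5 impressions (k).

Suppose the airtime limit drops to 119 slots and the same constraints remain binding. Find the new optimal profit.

1341.5

Check each constraint at x*: production 116/116 (tight); design 92/97 (slack 5); budget 123/133 (slack 10); airtime 123/123 (tight).
By complementary slackness, y = 0 for the non-binding constraints.
Dual feasibility on the basic columns requires 3·y_production + 4·y_airtime = 37, 5·y_production + 5·y_airtime = 57.5.
→ y_production = 9 and y_airtime = 2.5.
Δz = y_airtime·Δb = 2.5 × (-4) = -10, so new z* = 1351.5 − 10 = 1341.5.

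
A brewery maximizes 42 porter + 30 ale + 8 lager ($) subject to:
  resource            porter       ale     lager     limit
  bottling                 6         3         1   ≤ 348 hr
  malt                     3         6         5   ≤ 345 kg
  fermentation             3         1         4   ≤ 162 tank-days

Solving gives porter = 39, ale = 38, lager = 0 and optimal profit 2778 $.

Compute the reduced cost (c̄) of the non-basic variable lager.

-8

Check each constraint at x*: bottling 348/348 (tight); malt 345/345 (tight); fermentation 155/162 (slack 7).
Slack constraints have shadow price 0 (complementary slackness).
Dual feasibility on the basic columns requires 6·y_bottling + 3·y_malt = 42, 3·y_bottling + 6·y_malt = 30.
This yields shadow prices y_bottling = 6, y_malt = 2.
Reduced cost of lager: c₃ − yᵀa₃ = 8 − (6·1 + 2·5) = 8 − 16 = -8.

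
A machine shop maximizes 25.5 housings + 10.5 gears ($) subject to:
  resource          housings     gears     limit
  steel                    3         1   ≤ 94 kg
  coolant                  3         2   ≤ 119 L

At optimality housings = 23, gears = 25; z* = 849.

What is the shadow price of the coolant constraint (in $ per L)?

2

Check each constraint at x*: steel 94/94 (tight); coolant 119/119 (tight).
The binding rows give the dual system: 3·y_steel + 3·y_coolant = 25.5 and 1·y_steel + 2·y_coolant = 10.5.
→ y_steel = 6.5 and y_coolant = 2.
Shadow price of coolant = 2.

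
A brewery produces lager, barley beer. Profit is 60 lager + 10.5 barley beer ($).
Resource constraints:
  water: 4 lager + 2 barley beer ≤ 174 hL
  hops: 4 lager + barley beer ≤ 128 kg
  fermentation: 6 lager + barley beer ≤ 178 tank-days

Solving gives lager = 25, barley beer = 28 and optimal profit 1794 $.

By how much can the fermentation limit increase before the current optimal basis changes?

Binding constraints: hops, fermentation. The basis is B = [[4,1],[6,1]] with det -2.
Per unit increase in fermentation, x* moves by d = (0.5, -2).
The basis stays optimal until barley beer reaches 0; allowable increase = 14 tank-days.

14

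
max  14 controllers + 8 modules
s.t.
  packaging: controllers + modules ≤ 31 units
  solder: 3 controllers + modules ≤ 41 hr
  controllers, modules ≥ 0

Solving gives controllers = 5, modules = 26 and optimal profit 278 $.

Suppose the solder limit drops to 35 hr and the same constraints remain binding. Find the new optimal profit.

Check each constraint at x*: packaging 31/31 (tight); solder 41/41 (tight).
Dual feasibility on the basic columns requires 1·y_packaging + 3·y_solder = 14, 1·y_packaging + 1·y_solder = 8.
Solving: y_packaging = 5, y_solder = 3.
Δz = y_solder·Δb = 3 × (-6) = -18, so new z* = 278 − 18 = 260.

260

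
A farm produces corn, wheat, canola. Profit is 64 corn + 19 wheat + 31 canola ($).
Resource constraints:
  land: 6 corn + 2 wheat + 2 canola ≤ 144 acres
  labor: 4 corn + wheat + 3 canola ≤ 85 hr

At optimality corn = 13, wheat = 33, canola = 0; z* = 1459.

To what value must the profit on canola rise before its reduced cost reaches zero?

33

Both land and labor are binding at x*.
From A_Bᵀ y = c: 6·y_land + 4·y_labor = 64; 2·y_land + 1·y_labor = 19.
→ y_land = 6 and y_labor = 7.
canola enters the basis when its profit ≥ yᵀa₃ = 6·2 + 7·3 = 33.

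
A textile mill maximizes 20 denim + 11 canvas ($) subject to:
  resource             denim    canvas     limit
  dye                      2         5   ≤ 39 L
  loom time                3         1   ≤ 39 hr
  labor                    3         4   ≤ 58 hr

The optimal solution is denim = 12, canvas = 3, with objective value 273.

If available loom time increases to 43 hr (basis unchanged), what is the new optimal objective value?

297

Binding: dye and loom time. Non-binding: labor (10 unused).
By complementary slackness, y = 0 for the non-binding constraint.
Dual feasibility on the basic columns requires 2·y_dye + 3·y_loom time = 20, 5·y_dye + 1·y_loom time = 11.
This yields shadow prices y_dye = 1, y_loom time = 6.
Δz = y_loom time·Δb = 6 × (4) = 24, so new z* = 273 + 24 = 297.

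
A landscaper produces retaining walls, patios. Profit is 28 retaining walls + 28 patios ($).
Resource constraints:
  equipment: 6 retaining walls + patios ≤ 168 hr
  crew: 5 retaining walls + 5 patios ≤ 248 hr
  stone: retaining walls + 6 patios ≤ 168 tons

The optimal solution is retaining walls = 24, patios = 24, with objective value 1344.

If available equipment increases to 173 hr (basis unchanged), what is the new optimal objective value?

1364

Check each constraint at x*: equipment 168/168 (tight); crew 240/248 (slack 8); stone 168/168 (tight).
By complementary slackness, y = 0 for the non-binding constraint.
The binding rows give the dual system: 6·y_equipment + 1·y_stone = 28 and 1·y_equipment + 6·y_stone = 28.
This yields shadow prices y_equipment = 4, y_stone = 4.
Δz = y_equipment·Δb = 4 × (5) = 20, so new z* = 1344 + 20 = 1364.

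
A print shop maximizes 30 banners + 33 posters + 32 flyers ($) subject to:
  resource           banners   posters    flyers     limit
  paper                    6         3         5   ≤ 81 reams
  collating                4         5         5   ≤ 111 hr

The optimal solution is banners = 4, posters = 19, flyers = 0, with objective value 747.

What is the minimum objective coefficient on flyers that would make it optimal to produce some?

35

Both paper and collating are binding at x*.
Dual feasibility on the basic columns requires 6·y_paper + 4·y_collating = 30, 3·y_paper + 5·y_collating = 33.
This yields shadow prices y_paper = 1, y_collating = 6.
flyers enters the basis when its profit ≥ yᵀa₃ = 1·5 + 6·5 = 35.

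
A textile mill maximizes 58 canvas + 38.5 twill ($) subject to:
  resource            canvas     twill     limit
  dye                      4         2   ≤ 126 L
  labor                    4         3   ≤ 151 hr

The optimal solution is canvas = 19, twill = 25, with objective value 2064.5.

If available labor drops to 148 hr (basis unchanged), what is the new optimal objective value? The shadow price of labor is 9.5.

Δb = -3, so new z* = 2064.5 + (9.5)·(-3) = 2064.5 − 28.5 = 2036.

2036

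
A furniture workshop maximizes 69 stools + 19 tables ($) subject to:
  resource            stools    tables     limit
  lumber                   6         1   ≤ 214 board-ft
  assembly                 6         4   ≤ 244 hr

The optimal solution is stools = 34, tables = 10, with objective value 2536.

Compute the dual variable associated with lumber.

9

Both lumber and assembly are binding at x*.
From A_Bᵀ y = c: 6·y_lumber + 6·y_assembly = 69; 1·y_lumber + 4·y_assembly = 19.
Solving: y_lumber = 9, y_assembly = 2.5.
Shadow price of lumber = 9.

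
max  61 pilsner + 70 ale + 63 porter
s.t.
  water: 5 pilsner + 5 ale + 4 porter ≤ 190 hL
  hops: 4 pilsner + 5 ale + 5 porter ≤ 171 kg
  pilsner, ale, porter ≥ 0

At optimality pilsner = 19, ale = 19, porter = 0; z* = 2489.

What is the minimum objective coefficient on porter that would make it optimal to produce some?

Both water and hops are binding at x*.
Dual feasibility on the basic columns requires 5·y_water + 4·y_hops = 61, 5·y_water + 5·y_hops = 70.
→ y_water = 5 and y_hops = 9.
porter enters the basis when its profit ≥ yᵀa₃ = 5·4 + 9·5 = 65.

65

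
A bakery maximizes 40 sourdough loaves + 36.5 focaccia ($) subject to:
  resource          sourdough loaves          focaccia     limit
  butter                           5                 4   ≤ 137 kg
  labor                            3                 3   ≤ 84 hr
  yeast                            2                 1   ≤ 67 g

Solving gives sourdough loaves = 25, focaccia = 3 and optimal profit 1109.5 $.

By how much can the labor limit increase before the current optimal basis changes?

Binding constraints: butter, labor. The basis is B = [[5,4],[3,3]] with det 3.
Per unit increase in labor, x* moves by d = (-1.3333, 1.6667).
The basis stays optimal until sourdough loaves reaches 0; allowable increase = 18.75 hr.

18.75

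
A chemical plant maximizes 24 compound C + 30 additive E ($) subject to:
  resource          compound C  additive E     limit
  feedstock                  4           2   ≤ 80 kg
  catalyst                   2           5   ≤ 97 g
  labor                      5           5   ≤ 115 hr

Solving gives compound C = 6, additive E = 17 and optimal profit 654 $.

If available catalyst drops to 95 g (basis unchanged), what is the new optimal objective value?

650

Check each constraint at x*: feedstock 58/80 (slack 22); catalyst 97/97 (tight); labor 115/115 (tight).
Since feedstock is not tight, its dual is 0.
From A_Bᵀ y = c: 2·y_catalyst + 5·y_labor = 24; 5·y_catalyst + 5·y_labor = 30.
This yields shadow prices y_catalyst = 2, y_labor = 4.
Δz = y_catalyst·Δb = 2 × (-2) = -4, so new z* = 654 − 4 = 650.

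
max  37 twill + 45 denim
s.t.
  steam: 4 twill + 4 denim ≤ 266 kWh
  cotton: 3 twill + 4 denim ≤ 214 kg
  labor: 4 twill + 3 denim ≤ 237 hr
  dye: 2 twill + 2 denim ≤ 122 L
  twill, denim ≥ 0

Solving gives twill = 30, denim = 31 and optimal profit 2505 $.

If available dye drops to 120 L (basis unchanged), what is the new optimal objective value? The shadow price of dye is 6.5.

2492

Δb = -2, so new z* = 2505 + (6.5)·(-2) = 2505 − 13 = 2492.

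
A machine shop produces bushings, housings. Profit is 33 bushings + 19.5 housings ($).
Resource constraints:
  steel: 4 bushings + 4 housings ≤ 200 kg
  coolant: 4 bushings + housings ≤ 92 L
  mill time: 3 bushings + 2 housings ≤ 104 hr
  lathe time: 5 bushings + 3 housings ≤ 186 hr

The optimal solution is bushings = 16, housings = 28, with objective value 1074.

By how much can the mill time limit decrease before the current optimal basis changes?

35

Binding constraints: coolant, mill time. The basis is B = [[4,1],[3,2]] with det 5.
Per unit decrease in mill time, x* moves by d = (0.2, -0.8).
The basis stays optimal until housings reaches 0; allowable decrease = 35 hr.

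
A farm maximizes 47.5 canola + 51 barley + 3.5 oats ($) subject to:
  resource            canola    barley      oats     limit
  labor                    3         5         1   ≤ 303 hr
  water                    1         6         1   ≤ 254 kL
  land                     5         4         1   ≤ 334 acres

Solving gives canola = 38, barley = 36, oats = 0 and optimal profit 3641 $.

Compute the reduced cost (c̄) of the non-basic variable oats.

Check each constraint at x*: labor 294/303 (slack 9); water 254/254 (tight); land 334/334 (tight).
Since labor is not tight, its dual is 0.
Dual feasibility on the basic columns requires 1·y_water + 5·y_land = 47.5, 6·y_water + 4·y_land = 51.
This yields shadow prices y_water = 2.5, y_land = 9.
Reduced cost of oats: c₃ − yᵀa₃ = 3.5 − (2.5·1 + 9·1) = 3.5 − 11.5 = -8.

-8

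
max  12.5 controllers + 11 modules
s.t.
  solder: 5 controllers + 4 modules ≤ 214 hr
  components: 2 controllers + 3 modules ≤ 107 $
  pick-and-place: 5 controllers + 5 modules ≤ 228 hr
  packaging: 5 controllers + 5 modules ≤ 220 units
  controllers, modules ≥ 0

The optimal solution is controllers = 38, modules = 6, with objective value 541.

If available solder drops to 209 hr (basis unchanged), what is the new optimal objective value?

533.5

Check each constraint at x*: solder 214/214 (tight); components 94/107 (slack 13); pick-and-place 220/228 (slack 8); packaging 220/220 (tight).
Since components, pick-and-place are not tight, their duals are 0.
From A_Bᵀ y = c: 5·y_solder + 5·y_packaging = 12.5; 4·y_solder + 5·y_packaging = 11.
→ y_solder = 1.5 and y_packaging = 1.
Δz = y_solder·Δb = 1.5 × (-5) = -7.5, so new z* = 541 − 7.5 = 533.5.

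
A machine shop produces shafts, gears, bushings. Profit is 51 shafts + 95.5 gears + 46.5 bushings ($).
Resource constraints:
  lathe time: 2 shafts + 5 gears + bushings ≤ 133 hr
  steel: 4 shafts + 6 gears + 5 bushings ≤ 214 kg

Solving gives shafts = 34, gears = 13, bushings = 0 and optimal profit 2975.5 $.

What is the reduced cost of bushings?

-3

Both lathe time and steel are binding at x*.
Dual feasibility on the basic columns requires 2·y_lathe time + 4·y_steel = 51, 5·y_lathe time + 6·y_steel = 95.5.
This yields shadow prices y_lathe time = 9.5, y_steel = 8.
Reduced cost of bushings: c₃ − yᵀa₃ = 46.5 − (9.5·1 + 8·5) = 46.5 − 49.5 = -3.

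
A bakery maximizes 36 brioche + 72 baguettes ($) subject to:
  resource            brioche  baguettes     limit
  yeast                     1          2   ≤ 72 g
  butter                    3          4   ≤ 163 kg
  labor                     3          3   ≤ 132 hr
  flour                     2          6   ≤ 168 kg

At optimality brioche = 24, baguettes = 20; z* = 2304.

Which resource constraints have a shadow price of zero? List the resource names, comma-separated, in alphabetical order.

butter, yeast

yeast: 64/72 (slack 8)
butter: 152/163 (slack 11)
labor: 132/132 (binding)
flour: 168/168 (binding)
By complementary slackness, a constraint with positive slack has shadow price 0 → butter, yeast.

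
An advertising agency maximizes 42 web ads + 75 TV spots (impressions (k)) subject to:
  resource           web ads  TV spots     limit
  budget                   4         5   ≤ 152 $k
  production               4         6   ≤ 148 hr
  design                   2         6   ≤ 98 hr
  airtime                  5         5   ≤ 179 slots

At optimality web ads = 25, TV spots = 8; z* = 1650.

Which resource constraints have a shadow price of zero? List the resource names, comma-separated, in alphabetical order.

airtime, budget

budget: 140/152 (slack 12)
production: 148/148 (binding)
design: 98/98 (binding)
airtime: 165/179 (slack 14)
By complementary slackness, a constraint with positive slack has shadow price 0 → airtime, budget.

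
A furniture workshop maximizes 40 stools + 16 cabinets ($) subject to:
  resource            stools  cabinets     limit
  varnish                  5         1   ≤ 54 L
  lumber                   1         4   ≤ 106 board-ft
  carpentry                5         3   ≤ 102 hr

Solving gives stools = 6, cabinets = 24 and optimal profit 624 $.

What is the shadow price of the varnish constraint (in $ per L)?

At the optimum: varnish uses 54 of 54 (binding); lumber uses 102 of 106 (slack = 4); carpentry uses 102 of 102 (binding).
Since lumber is not tight, its dual is 0.
The binding rows give the dual system: 5·y_varnish + 5·y_carpentry = 40 and 1·y_varnish + 3·y_carpentry = 16.
→ y_varnish = 4 and y_carpentry = 4.
Shadow price of varnish = 4.

4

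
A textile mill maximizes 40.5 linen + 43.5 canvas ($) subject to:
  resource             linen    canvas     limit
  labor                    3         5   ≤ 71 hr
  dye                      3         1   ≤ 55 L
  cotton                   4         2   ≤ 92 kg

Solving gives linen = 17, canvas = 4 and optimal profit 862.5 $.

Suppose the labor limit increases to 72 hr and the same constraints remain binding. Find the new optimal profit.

870

Binding: labor and dye. Non-binding: cotton (16 unused).
By complementary slackness, y = 0 for the non-binding constraint.
From A_Bᵀ y = c: 3·y_labor + 3·y_dye = 40.5; 5·y_labor + 1·y_dye = 43.5.
→ y_labor = 7.5 and y_dye = 6.
Δz = y_labor·Δb = 7.5 × (1) = 7.5, so new z* = 862.5 + 7.5 = 870.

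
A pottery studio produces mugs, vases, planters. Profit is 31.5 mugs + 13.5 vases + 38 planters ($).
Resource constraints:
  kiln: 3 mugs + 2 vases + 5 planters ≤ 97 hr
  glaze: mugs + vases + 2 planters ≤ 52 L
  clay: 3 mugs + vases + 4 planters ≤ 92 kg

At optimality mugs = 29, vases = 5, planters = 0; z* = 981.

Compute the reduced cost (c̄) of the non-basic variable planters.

-7

At the optimum: kiln uses 97 of 97 (binding); glaze uses 34 of 52 (slack = 18); clay uses 92 of 92 (binding).
Since glaze is not tight, its dual is 0.
Dual feasibility on the basic columns requires 3·y_kiln + 3·y_clay = 31.5, 2·y_kiln + 1·y_clay = 13.5.
Solving: y_kiln = 3, y_clay = 7.5.
Reduced cost of planters: c₃ − yᵀa₃ = 38 − (3·5 + 7.5·4) = 38 − 45 = -7.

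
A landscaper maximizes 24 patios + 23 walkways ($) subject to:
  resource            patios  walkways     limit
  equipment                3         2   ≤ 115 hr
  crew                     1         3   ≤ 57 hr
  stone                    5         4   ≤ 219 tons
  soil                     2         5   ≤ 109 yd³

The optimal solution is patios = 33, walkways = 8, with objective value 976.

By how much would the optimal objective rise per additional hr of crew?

3

At the optimum: equipment uses 115 of 115 (binding); crew uses 57 of 57 (binding); stone uses 197 of 219 (slack = 22); soil uses 106 of 109 (slack = 3).
Since stone, soil are not tight, their duals are 0.
From A_Bᵀ y = c: 3·y_equipment + 1·y_crew = 24; 2·y_equipment + 3·y_crew = 23.
→ y_equipment = 7 and y_crew = 3.
Shadow price of crew = 3.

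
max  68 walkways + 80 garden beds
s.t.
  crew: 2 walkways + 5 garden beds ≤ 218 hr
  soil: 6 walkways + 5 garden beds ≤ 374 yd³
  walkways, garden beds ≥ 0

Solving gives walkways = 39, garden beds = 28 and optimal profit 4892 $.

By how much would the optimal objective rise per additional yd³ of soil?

Both crew and soil are binding at x*.
Dual feasibility on the basic columns requires 2·y_crew + 6·y_soil = 68, 5·y_crew + 5·y_soil = 80.
Solving: y_crew = 7, y_soil = 9.
Shadow price of soil = 9.

9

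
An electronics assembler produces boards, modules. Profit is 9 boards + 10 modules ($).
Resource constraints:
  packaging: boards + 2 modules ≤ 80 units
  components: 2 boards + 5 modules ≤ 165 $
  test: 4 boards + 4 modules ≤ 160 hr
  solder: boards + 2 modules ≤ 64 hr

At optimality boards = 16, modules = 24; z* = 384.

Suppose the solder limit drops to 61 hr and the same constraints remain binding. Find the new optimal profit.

381

Check each constraint at x*: packaging 64/80 (slack 16); components 152/165 (slack 13); test 160/160 (tight); solder 64/64 (tight).
By complementary slackness, y = 0 for the non-binding constraints.
From A_Bᵀ y = c: 4·y_test + 1·y_solder = 9; 4·y_test + 2·y_solder = 10.
Solving: y_test = 2, y_solder = 1.
Δz = y_solder·Δb = 1 × (-3) = -3, so new z* = 384 − 3 = 381.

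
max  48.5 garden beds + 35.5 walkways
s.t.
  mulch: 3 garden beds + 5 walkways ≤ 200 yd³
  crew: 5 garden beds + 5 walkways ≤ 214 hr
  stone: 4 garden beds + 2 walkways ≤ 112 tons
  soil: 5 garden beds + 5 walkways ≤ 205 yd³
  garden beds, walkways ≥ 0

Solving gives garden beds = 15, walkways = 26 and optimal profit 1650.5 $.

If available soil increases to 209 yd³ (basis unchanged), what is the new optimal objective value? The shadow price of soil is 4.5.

Δb = 4, so new z* = 1650.5 + (4.5)·(4) = 1650.5 + 18 = 1668.5.

1668.5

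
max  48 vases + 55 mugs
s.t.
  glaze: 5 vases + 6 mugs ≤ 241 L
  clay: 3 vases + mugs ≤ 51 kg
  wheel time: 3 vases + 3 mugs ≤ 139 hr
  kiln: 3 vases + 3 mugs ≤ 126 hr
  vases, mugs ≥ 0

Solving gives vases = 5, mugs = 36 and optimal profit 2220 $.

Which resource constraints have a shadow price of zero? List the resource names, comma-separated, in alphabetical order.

kiln, wheel time

glaze: 241/241 (binding)
clay: 51/51 (binding)
wheel time: 123/139 (slack 16)
kiln: 123/126 (slack 3)
By complementary slackness, a constraint with positive slack has shadow price 0 → kiln, wheel time.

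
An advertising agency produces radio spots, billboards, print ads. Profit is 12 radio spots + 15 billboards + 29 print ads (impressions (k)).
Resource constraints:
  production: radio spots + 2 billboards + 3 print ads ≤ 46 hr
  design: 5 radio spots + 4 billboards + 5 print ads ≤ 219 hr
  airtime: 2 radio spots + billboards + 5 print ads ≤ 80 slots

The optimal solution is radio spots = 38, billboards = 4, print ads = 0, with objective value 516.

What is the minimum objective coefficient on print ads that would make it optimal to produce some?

33

Binding: production and airtime. Non-binding: design (13 unused).
Since design is not tight, its dual is 0.
Dual feasibility on the basic columns requires 1·y_production + 2·y_airtime = 12, 2·y_production + 1·y_airtime = 15.
Solving: y_production = 6, y_airtime = 3.
print ads enters the basis when its profit ≥ yᵀa₃ = 6·3 + 3·5 = 33.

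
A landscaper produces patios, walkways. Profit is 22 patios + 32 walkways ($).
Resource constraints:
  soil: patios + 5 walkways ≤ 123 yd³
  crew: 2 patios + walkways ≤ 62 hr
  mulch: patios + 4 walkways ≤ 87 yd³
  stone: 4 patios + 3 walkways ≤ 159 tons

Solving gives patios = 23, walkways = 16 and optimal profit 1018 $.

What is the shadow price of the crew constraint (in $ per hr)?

At the optimum: soil uses 103 of 123 (slack = 20); crew uses 62 of 62 (binding); mulch uses 87 of 87 (binding); stone uses 140 of 159 (slack = 19).
Since soil, stone are not tight, their duals are 0.
The binding rows give the dual system: 2·y_crew + 1·y_mulch = 22 and 1·y_crew + 4·y_mulch = 32.
This yields shadow prices y_crew = 8, y_mulch = 6.
Shadow price of crew = 8.

8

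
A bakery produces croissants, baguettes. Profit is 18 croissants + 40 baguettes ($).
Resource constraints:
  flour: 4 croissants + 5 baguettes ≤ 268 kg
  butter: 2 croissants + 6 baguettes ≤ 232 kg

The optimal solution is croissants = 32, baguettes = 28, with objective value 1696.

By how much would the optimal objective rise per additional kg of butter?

5

Both flour and butter are binding at x*.
Dual feasibility on the basic columns requires 4·y_flour + 2·y_butter = 18, 5·y_flour + 6·y_butter = 40.
This yields shadow prices y_flour = 2, y_butter = 5.
Shadow price of butter = 5.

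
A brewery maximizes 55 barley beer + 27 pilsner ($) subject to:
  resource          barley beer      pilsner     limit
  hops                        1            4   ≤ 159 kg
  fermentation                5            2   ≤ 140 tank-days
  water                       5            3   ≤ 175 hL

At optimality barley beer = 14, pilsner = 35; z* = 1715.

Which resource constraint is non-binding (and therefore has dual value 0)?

hops

hops: 154/159 (slack 5)
fermentation: 140/140 (binding)
water: 175/175 (binding)
By complementary slackness, a constraint with positive slack has shadow price 0 → hops.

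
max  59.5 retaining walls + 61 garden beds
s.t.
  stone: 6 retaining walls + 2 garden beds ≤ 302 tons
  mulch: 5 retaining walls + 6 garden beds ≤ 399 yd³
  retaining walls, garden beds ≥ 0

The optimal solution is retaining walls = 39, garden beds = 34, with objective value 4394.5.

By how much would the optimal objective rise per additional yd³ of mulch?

Both stone and mulch are binding at x*.
Dual feasibility on the basic columns requires 6·y_stone + 5·y_mulch = 59.5, 2·y_stone + 6·y_mulch = 61.
→ y_stone = 2 and y_mulch = 9.5.
Shadow price of mulch = 9.5.

9.5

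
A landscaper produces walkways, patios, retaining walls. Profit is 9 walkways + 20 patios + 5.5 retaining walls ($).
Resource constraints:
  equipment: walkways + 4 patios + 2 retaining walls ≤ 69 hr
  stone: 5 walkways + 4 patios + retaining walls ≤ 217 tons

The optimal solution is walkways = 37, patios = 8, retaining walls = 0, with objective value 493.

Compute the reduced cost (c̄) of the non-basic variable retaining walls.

-3.5

Check each constraint at x*: equipment 69/69 (tight); stone 217/217 (tight).
The binding rows give the dual system: 1·y_equipment + 5·y_stone = 9 and 4·y_equipment + 4·y_stone = 20.
→ y_equipment = 4 and y_stone = 1.
Reduced cost of retaining walls: c₃ − yᵀa₃ = 5.5 − (4·2 + 1·1) = 5.5 − 9 = -3.5.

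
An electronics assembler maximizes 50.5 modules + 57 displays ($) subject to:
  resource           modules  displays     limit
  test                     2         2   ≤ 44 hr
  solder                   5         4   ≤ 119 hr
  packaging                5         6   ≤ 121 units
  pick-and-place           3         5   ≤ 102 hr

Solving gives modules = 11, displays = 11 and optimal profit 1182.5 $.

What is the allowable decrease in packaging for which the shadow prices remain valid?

Binding constraints: test, packaging. The basis is B = [[2,2],[5,6]] with det 2.
Per unit decrease in packaging, x* moves by d = (1, -1).
The basis stays optimal until displays reaches 0; allowable decrease = 11 units.

11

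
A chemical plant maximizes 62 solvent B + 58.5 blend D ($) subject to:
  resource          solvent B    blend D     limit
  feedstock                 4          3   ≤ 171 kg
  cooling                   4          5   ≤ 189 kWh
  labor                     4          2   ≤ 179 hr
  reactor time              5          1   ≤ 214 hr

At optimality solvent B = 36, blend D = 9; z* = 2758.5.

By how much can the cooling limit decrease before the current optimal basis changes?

18

Binding constraints: feedstock, cooling. The basis is B = [[4,3],[4,5]] with det 8.
Per unit decrease in cooling, x* moves by d = (0.375, -0.5).
The basis stays optimal until blend D reaches 0; allowable decrease = 18 kWh.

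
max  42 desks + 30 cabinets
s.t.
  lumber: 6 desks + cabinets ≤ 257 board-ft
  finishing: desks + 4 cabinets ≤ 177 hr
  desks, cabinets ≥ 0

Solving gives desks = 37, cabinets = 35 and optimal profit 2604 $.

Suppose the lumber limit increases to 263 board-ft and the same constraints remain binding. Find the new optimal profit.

Both lumber and finishing are binding at x*.
Dual feasibility on the basic columns requires 6·y_lumber + 1·y_finishing = 42, 1·y_lumber + 4·y_finishing = 30.
This yields shadow prices y_lumber = 6, y_finishing = 6.
Δz = y_lumber·Δb = 6 × (6) = 36, so new z* = 2604 + 36 = 2640.

2640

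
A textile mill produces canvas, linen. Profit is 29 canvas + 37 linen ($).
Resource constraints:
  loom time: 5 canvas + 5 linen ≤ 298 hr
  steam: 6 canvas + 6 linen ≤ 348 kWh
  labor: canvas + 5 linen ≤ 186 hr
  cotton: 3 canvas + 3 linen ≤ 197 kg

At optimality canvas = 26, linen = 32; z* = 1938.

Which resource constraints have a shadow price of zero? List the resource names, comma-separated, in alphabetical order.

cotton, loom time

loom time: 290/298 (slack 8)
steam: 348/348 (binding)
labor: 186/186 (binding)
cotton: 174/197 (slack 23)
By complementary slackness, a constraint with positive slack has shadow price 0 → cotton, loom time.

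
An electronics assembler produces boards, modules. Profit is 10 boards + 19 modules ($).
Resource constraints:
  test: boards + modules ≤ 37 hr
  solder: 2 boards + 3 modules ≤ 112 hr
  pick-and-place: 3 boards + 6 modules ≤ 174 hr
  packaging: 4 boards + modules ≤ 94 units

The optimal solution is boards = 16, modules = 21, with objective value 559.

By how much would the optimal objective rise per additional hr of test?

Check each constraint at x*: test 37/37 (tight); solder 95/112 (slack 17); pick-and-place 174/174 (tight); packaging 85/94 (slack 9).
By complementary slackness, y = 0 for the non-binding constraints.
The binding rows give the dual system: 1·y_test + 3·y_pick-and-place = 10 and 1·y_test + 6·y_pick-and-place = 19.
This yields shadow prices y_test = 1, y_pick-and-place = 3.
Shadow price of test = 1.

1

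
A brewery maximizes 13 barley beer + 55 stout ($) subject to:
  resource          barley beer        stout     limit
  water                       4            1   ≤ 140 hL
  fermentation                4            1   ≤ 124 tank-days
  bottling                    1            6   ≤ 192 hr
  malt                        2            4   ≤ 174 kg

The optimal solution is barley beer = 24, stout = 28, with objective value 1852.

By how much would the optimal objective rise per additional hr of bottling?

9

Check each constraint at x*: water 124/140 (slack 16); fermentation 124/124 (tight); bottling 192/192 (tight); malt 160/174 (slack 14).
By complementary slackness, y = 0 for the non-binding constraints.
Dual feasibility on the basic columns requires 4·y_fermentation + 1·y_bottling = 13, 1·y_fermentation + 6·y_bottling = 55.
Solving: y_fermentation = 1, y_bottling = 9.
Shadow price of bottling = 9.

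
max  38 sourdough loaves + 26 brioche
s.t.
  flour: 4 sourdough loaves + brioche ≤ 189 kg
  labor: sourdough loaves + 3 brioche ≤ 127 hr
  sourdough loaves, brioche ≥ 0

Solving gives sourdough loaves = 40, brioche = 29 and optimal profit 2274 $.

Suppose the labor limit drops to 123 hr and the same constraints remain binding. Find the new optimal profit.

2250

At the optimum: flour uses 189 of 189 (binding); labor uses 127 of 127 (binding).
From A_Bᵀ y = c: 4·y_flour + 1·y_labor = 38; 1·y_flour + 3·y_labor = 26.
This yields shadow prices y_flour = 8, y_labor = 6.
Δz = y_labor·Δb = 6 × (-4) = -24, so new z* = 2274 − 24 = 2250.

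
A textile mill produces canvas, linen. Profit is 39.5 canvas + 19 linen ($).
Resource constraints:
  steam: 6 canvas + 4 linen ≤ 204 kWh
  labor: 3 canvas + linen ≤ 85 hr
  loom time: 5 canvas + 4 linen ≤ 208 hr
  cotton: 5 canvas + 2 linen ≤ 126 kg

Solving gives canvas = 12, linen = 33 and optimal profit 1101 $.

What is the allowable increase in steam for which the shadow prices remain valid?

Binding constraints: steam, cotton. The basis is B = [[6,4],[5,2]] with det -8.
Per unit increase in steam, x* moves by d = (-0.25, 0.625).
The basis stays optimal until loom time becomes binding; allowable increase = 12.8 kWh.

12.8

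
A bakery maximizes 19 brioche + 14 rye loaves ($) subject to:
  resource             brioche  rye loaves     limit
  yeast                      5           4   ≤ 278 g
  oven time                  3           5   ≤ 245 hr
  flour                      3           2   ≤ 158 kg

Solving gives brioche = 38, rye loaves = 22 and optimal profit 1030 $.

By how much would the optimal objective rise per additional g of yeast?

At the optimum: yeast uses 278 of 278 (binding); oven time uses 224 of 245 (slack = 21); flour uses 158 of 158 (binding).
By complementary slackness, y = 0 for the non-binding constraint.
From A_Bᵀ y = c: 5·y_yeast + 3·y_flour = 19; 4·y_yeast + 2·y_flour = 14.
This yields shadow prices y_yeast = 2, y_flour = 3.
Shadow price of yeast = 2.

2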